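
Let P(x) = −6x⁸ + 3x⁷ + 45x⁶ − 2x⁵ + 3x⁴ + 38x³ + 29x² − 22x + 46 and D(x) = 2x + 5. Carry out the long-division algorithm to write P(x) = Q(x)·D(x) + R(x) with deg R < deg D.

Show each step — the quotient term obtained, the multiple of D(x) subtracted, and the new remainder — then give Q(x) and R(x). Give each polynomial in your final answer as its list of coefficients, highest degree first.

Q = [-3, 9, 0, -1, 4, 9, -8, 9]; R = [1]

Step 1: lead(−6x⁸ + 3x⁷ + 45x⁶ − 2x⁵ + 3x⁴ + 38x³ + 29x² − 22x + 46) ÷ lead(D) = −6x⁸ ÷ 2x = −3x⁷. Subtract (−3x⁷)·D = −6x⁸ − 15x⁷. Remainder: 18x⁷ + 45x⁶ − 2x⁵ + 3x⁴ + 38x³ + 29x² − 22x + 46.
Step 2: lead(18x⁷ + 45x⁶ − 2x⁵ + 3x⁴ + 38x³ + 29x² − 22x + 46) ÷ lead(D) = 18x⁷ ÷ 2x = 9x⁶. Subtract (9x⁶)·D = 18x⁷ + 45x⁶. Remainder: −2x⁵ + 3x⁴ + 38x³ + 29x² − 22x + 46.
Step 3: lead(−2x⁵ + 3x⁴ + 38x³ + 29x² − 22x + 46) ÷ lead(D) = −2x⁵ ÷ 2x = −x⁴. Subtract (−x⁴)·D = −2x⁵ − 5x⁴. Remainder: 8x⁴ + 38x³ + 29x² − 22x + 46.
Step 4: lead(8x⁴ + 38x³ + 29x² − 22x + 46) ÷ lead(D) = 8x⁴ ÷ 2x = 4x³. Subtract (4x³)·D = 8x⁴ + 20x³. Remainder: 18x³ + 29x² − 22x + 46.
Step 5: lead(18x³ + 29x² − 22x + 46) ÷ lead(D) = 18x³ ÷ 2x = 9x². Subtract (9x²)·D = 18x³ + 45x². Remainder: −16x² − 22x + 46.
Step 6: lead(−16x² − 22x + 46) ÷ lead(D) = −16x² ÷ 2x = −8x. Subtract (−8x)·D = −16x² − 40x. Remainder: 18x + 46.
Step 7: lead(18x + 46) ÷ lead(D) = 18x ÷ 2x = 9. Subtract (9)·D = 18x + 45. Remainder: 1.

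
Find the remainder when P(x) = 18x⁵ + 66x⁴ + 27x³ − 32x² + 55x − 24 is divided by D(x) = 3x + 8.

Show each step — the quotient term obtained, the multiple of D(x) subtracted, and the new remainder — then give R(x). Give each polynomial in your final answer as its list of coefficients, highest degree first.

R = [0]

Step 1: lead(18x⁵ + 66x⁴ + 27x³ − 32x² + 55x − 24) ÷ lead(D) = 18x⁵ ÷ 3x = 6x⁴. Subtract (6x⁴)·D = 18x⁵ + 48x⁴. Remainder: 18x⁴ + 27x³ − 32x² + 55x − 24.
Step 2: lead(18x⁴ + 27x³ − 32x² + 55x − 24) ÷ lead(D) = 18x⁴ ÷ 3x = 6x³. Subtract (6x³)·D = 18x⁴ + 48x³. Remainder: −21x³ − 32x² + 55x − 24.
Step 3: lead(−21x³ − 32x² + 55x − 24) ÷ lead(D) = −21x³ ÷ 3x = −7x². Subtract (−7x²)·D = −21x³ − 56x². Remainder: 24x² + 55x − 24.
Step 4: lead(24x² + 55x − 24) ÷ lead(D) = 24x² ÷ 3x = 8x. Subtract (8x)·D = 24x² + 64x. Remainder: −9x − 24.
Step 5: lead(−9x − 24) ÷ lead(D) = −9x ÷ 3x = −3. Subtract (−3)·D = −9x − 24. Remainder: 0.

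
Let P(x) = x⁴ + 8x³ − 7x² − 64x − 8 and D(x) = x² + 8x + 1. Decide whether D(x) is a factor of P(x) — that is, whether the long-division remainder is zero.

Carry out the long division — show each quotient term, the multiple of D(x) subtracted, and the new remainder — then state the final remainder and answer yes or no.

R(x) = 0, so D(x) is a factor of P(x). yes

Step 1: lead(x⁴ + 8x³ − 7x² − 64x − 8) ÷ lead(D) = x⁴ ÷ x² = x². Subtract (x²)·D = x⁴ + 8x³ + x². Remainder: −8x² − 64x − 8.
Step 2: lead(−8x² − 64x − 8) ÷ lead(D) = −8x² ÷ x² = −8. Subtract (−8)·D = −8x² − 64x − 8. Remainder: 0.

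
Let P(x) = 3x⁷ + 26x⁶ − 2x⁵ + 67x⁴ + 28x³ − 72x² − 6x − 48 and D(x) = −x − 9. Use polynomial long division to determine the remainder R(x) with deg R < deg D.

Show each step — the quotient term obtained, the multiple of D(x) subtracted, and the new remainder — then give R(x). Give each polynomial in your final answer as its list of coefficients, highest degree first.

R = [6]

Step 1: lead(3x⁷ + 26x⁶ − 2x⁵ + 67x⁴ + 28x³ − 72x² − 6x − 48) ÷ lead(D) = 3x⁷ ÷ −x = −3x⁶. Subtract (−3x⁶)·D = 3x⁷ + 27x⁶. Remainder: −x⁶ − 2x⁵ + 67x⁴ + 28x³ − 72x² − 6x − 48.
Step 2: lead(−x⁶ − 2x⁵ + 67x⁴ + 28x³ − 72x² − 6x − 48) ÷ lead(D) = −x⁶ ÷ −x = x⁵. Subtract (x⁵)·D = −x⁶ − 9x⁵. Remainder: 7x⁵ + 67x⁴ + 28x³ − 72x² − 6x − 48.
Step 3: lead(7x⁵ + 67x⁴ + 28x³ − 72x² − 6x − 48) ÷ lead(D) = 7x⁵ ÷ −x = −7x⁴. Subtract (−7x⁴)·D = 7x⁵ + 63x⁴. Remainder: 4x⁴ + 28x³ − 72x² − 6x − 48.
Step 4: lead(4x⁴ + 28x³ − 72x² − 6x − 48) ÷ lead(D) = 4x⁴ ÷ −x = −4x³. Subtract (−4x³)·D = 4x⁴ + 36x³. Remainder: −8x³ − 72x² − 6x − 48.
Step 5: lead(−8x³ − 72x² − 6x − 48) ÷ lead(D) = −8x³ ÷ −x = 8x². Subtract (8x²)·D = −8x³ − 72x². Remainder: −6x − 48.
Step 6: lead(−6x − 48) ÷ lead(D) = −6x ÷ −x = 6. Subtract (6)·D = −6x − 54. Remainder: 6.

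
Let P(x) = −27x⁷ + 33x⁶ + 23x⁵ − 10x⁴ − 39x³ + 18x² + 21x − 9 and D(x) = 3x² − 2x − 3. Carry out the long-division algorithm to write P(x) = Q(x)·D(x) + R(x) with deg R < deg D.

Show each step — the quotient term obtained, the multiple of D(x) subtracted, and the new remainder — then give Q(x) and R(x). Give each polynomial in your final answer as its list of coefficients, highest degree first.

Q = [-9, 5, 2, 3, -9, 3]; R = [0]

Step 1: lead(−27x⁷ + 33x⁶ + 23x⁵ − 10x⁴ − 39x³ + 18x² + 21x − 9) ÷ lead(D) = −27x⁷ ÷ 3x² = −9x⁵. Subtract (−9x⁵)·D = −27x⁷ + 18x⁶ + 27x⁵. Remainder: 15x⁶ − 4x⁵ − 10x⁴ − 39x³ + 18x² + 21x − 9.
Step 2: lead(15x⁶ − 4x⁵ − 10x⁴ − 39x³ + 18x² + 21x − 9) ÷ lead(D) = 15x⁶ ÷ 3x² = 5x⁴. Subtract (5x⁴)·D = 15x⁶ − 10x⁵ − 15x⁴. Remainder: 6x⁵ + 5x⁴ − 39x³ + 18x² + 21x − 9.
Step 3: lead(6x⁵ + 5x⁴ − 39x³ + 18x² + 21x − 9) ÷ lead(D) = 6x⁵ ÷ 3x² = 2x³. Subtract (2x³)·D = 6x⁵ − 4x⁴ − 6x³. Remainder: 9x⁴ − 33x³ + 18x² + 21x − 9.
Step 4: lead(9x⁴ − 33x³ + 18x² + 21x − 9) ÷ lead(D) = 9x⁴ ÷ 3x² = 3x². Subtract (3x²)·D = 9x⁴ − 6x³ − 9x². Remainder: −27x³ + 27x² + 21x − 9.
Step 5: lead(−27x³ + 27x² + 21x − 9) ÷ lead(D) = −27x³ ÷ 3x² = −9x. Subtract (−9x)·D = −27x³ + 18x² + 27x. Remainder: 9x² − 6x − 9.
Step 6: lead(9x² − 6x − 9) ÷ lead(D) = 9x² ÷ 3x² = 3. Subtract (3)·D = 9x² − 6x − 9. Remainder: 0.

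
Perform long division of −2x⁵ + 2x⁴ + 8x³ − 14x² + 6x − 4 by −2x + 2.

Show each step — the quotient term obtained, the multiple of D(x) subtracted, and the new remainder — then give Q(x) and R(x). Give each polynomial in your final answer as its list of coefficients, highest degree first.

Q = [1, 0, -4, 3, 0]; R = [-4]

Step 1: lead(−2x⁵ + 2x⁴ + 8x³ − 14x² + 6x − 4) ÷ lead(D) = −2x⁵ ÷ −2x = x⁴. Subtract (x⁴)·D = −2x⁵ + 2x⁴. Remainder: 8x³ − 14x² + 6x − 4.
Step 2: lead(8x³ − 14x² + 6x − 4) ÷ lead(D) = 8x³ ÷ −2x = −4x². Subtract (−4x²)·D = 8x³ − 8x². Remainder: −6x² + 6x − 4.
Step 3: lead(−6x² + 6x − 4) ÷ lead(D) = −6x² ÷ −2x = 3x. Subtract (3x)·D = −6x² + 6x. Remainder: −4.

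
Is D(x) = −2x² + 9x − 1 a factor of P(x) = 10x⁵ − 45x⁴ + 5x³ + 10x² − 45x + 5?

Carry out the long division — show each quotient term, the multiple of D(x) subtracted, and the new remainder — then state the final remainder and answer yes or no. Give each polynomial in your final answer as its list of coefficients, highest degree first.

R = [0], so D(x) is a factor of P(x). yes

Step 1: lead(10x⁵ − 45x⁴ + 5x³ + 10x² − 45x + 5) ÷ lead(D) = 10x⁵ ÷ −2x² = −5x³. Subtract (−5x³)·D = 10x⁵ − 45x⁴ + 5x³. Remainder: 10x² − 45x + 5.
Step 2: lead(10x² − 45x + 5) ÷ lead(D) = 10x² ÷ −2x² = −5. Subtract (−5)·D = 10x² − 45x + 5. Remainder: 0.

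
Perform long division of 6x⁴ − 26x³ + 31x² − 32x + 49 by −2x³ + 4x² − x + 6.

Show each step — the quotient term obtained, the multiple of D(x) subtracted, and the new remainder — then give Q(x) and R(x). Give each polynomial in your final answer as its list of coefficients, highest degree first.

Step 1: lead(6x⁴ − 26x³ + 31x² − 32x + 49) ÷ lead(D) = 6x⁴ ÷ −2x³ = −3x. Subtract (−3x)·D = 6x⁴ − 12x³ + 3x² − 18x. Remainder: −14x³ + 28x² − 14x + 49.
Step 2: lead(−14x³ + 28x² − 14x + 49) ÷ lead(D) = −14x³ ÷ −2x³ = 7. Subtract (7)·D = −14x³ + 28x² − 7x + 42. Remainder: −7x + 7.

Q = [-3, 7]; R = [-7, 7]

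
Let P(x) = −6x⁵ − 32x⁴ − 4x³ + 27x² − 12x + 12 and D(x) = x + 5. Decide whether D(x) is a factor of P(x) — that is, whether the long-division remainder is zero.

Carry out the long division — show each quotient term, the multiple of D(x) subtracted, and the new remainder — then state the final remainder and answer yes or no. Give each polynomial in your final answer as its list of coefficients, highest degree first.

Step 1: lead(−6x⁵ − 32x⁴ − 4x³ + 27x² − 12x + 12) ÷ lead(D) = −6x⁵ ÷ x = −6x⁴. Subtract (−6x⁴)·D = −6x⁵ − 30x⁴. Remainder: −2x⁴ − 4x³ + 27x² − 12x + 12.
Step 2: lead(−2x⁴ − 4x³ + 27x² − 12x + 12) ÷ lead(D) = −2x⁴ ÷ x = −2x³. Subtract (−2x³)·D = −2x⁴ − 10x³. Remainder: 6x³ + 27x² − 12x + 12.
Step 3: lead(6x³ + 27x² − 12x + 12) ÷ lead(D) = 6x³ ÷ x = 6x². Subtract (6x²)·D = 6x³ + 30x². Remainder: −3x² − 12x + 12.
Step 4: lead(−3x² − 12x + 12) ÷ lead(D) = −3x² ÷ x = −3x. Subtract (−3x)·D = −3x² − 15x. Remainder: 3x + 12.
Step 5: lead(3x + 12) ÷ lead(D) = 3x ÷ x = 3. Subtract (3)·D = 3x + 15. Remainder: −3.

R = [-3], so D(x) is not a factor of P(x). no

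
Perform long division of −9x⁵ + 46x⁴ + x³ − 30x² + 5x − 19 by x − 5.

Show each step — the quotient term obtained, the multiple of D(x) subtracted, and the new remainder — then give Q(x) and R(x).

Q(x) = −9x⁴ + x³ + 6x² + 5; R(x) = 6

Step 1: lead(−9x⁵ + 46x⁴ + x³ − 30x² + 5x − 19) ÷ lead(D) = −9x⁵ ÷ x = −9x⁴. Subtract (−9x⁴)·D = −9x⁵ + 45x⁴. Remainder: x⁴ + x³ − 30x² + 5x − 19.
Step 2: lead(x⁴ + x³ − 30x² + 5x − 19) ÷ lead(D) = x⁴ ÷ x = x³. Subtract (x³)·D = x⁴ − 5x³. Remainder: 6x³ − 30x² + 5x − 19.
Step 3: lead(6x³ − 30x² + 5x − 19) ÷ lead(D) = 6x³ ÷ x = 6x². Subtract (6x²)·D = 6x³ − 30x². Remainder: 5x − 19.
Step 4: lead(5x − 19) ÷ lead(D) = 5x ÷ x = 5. Subtract (5)·D = 5x − 25. Remainder: 6.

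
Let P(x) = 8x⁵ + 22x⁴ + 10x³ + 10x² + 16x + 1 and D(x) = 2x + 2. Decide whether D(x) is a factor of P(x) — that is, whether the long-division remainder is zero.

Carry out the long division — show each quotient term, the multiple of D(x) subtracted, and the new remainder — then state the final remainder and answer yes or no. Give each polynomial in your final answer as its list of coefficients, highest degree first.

Step 1: lead(8x⁵ + 22x⁴ + 10x³ + 10x² + 16x + 1) ÷ lead(D) = 8x⁵ ÷ 2x = 4x⁴. Subtract (4x⁴)·D = 8x⁵ + 8x⁴. Remainder: 14x⁴ + 10x³ + 10x² + 16x + 1.
Step 2: lead(14x⁴ + 10x³ + 10x² + 16x + 1) ÷ lead(D) = 14x⁴ ÷ 2x = 7x³. Subtract (7x³)·D = 14x⁴ + 14x³. Remainder: −4x³ + 10x² + 16x + 1.
Step 3: lead(−4x³ + 10x² + 16x + 1) ÷ lead(D) = −4x³ ÷ 2x = −2x². Subtract (−2x²)·D = −4x³ − 4x². Remainder: 14x² + 16x + 1.
Step 4: lead(14x² + 16x + 1) ÷ lead(D) = 14x² ÷ 2x = 7x. Subtract (7x)·D = 14x² + 14x. Remainder: 2x + 1.
Step 5: lead(2x + 1) ÷ lead(D) = 2x ÷ 2x = 1. Subtract (1)·D = 2x + 2. Remainder: −1.

R = [-1], so D(x) is not a factor of P(x). no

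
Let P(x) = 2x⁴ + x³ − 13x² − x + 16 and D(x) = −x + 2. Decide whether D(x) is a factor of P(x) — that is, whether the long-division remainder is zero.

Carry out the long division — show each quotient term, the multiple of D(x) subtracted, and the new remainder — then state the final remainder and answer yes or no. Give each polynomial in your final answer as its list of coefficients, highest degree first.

R = [2], so D(x) is not a factor of P(x). no

Step 1: lead(2x⁴ + x³ − 13x² − x + 16) ÷ lead(D) = 2x⁴ ÷ −x = −2x³. Subtract (−2x³)·D = 2x⁴ − 4x³. Remainder: 5x³ − 13x² − x + 16.
Step 2: lead(5x³ − 13x² − x + 16) ÷ lead(D) = 5x³ ÷ −x = −5x². Subtract (−5x²)·D = 5x³ − 10x². Remainder: −3x² − x + 16.
Step 3: lead(−3x² − x + 16) ÷ lead(D) = −3x² ÷ −x = 3x. Subtract (3x)·D = −3x² + 6x. Remainder: −7x + 16.
Step 4: lead(−7x + 16) ÷ lead(D) = −7x ÷ −x = 7. Subtract (7)·D = −7x + 14. Remainder: 2.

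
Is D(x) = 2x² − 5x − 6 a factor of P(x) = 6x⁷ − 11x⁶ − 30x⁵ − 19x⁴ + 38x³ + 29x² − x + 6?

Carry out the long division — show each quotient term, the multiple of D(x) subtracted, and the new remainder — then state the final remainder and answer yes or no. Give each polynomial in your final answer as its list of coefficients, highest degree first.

Step 1: lead(6x⁷ − 11x⁶ − 30x⁵ − 19x⁴ + 38x³ + 29x² − x + 6) ÷ lead(D) = 6x⁷ ÷ 2x² = 3x⁵. Subtract (3x⁵)·D = 6x⁷ − 15x⁶ − 18x⁵. Remainder: 4x⁶ − 12x⁵ − 19x⁴ + 38x³ + 29x² − x + 6.
Step 2: lead(4x⁶ − 12x⁵ − 19x⁴ + 38x³ + 29x² − x + 6) ÷ lead(D) = 4x⁶ ÷ 2x² = 2x⁴. Subtract (2x⁴)·D = 4x⁶ − 10x⁵ − 12x⁴. Remainder: −2x⁵ − 7x⁴ + 38x³ + 29x² − x + 6.
Step 3: lead(−2x⁵ − 7x⁴ + 38x³ + 29x² − x + 6) ÷ lead(D) = −2x⁵ ÷ 2x² = −x³. Subtract (−x³)·D = −2x⁵ + 5x⁴ + 6x³. Remainder: −12x⁴ + 32x³ + 29x² − x + 6.
Step 4: lead(−12x⁴ + 32x³ + 29x² − x + 6) ÷ lead(D) = −12x⁴ ÷ 2x² = −6x². Subtract (−6x²)·D = −12x⁴ + 30x³ + 36x². Remainder: 2x³ − 7x² − x + 6.
Step 5: lead(2x³ − 7x² − x + 6) ÷ lead(D) = 2x³ ÷ 2x² = x. Subtract (x)·D = 2x³ − 5x² − 6x. Remainder: −2x² + 5x + 6.
Step 6: lead(−2x² + 5x + 6) ÷ lead(D) = −2x² ÷ 2x² = −1. Subtract (−1)·D = −2x² + 5x + 6. Remainder: 0.

R = [0], so D(x) is a factor of P(x). yes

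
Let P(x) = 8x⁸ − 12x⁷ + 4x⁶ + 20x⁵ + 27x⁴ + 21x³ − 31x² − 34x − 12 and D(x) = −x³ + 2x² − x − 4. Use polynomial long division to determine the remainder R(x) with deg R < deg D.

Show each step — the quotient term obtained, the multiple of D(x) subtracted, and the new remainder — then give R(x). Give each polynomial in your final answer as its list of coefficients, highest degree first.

Step 1: lead(8x⁸ − 12x⁷ + 4x⁶ + 20x⁵ + 27x⁴ + 21x³ − 31x² − 34x − 12) ÷ lead(D) = 8x⁸ ÷ −x³ = −8x⁵. Subtract (−8x⁵)·D = 8x⁸ − 16x⁷ + 8x⁶ + 32x⁵. Remainder: 4x⁷ − 4x⁶ − 12x⁵ + 27x⁴ + 21x³ − 31x² − 34x − 12.
Step 2: lead(4x⁷ − 4x⁶ − 12x⁵ + 27x⁴ + 21x³ − 31x² − 34x − 12) ÷ lead(D) = 4x⁷ ÷ −x³ = −4x⁴. Subtract (−4x⁴)·D = 4x⁷ − 8x⁶ + 4x⁵ + 16x⁴. Remainder: 4x⁶ − 16x⁵ + 11x⁴ + 21x³ − 31x² − 34x − 12.
Step 3: lead(4x⁶ − 16x⁵ + 11x⁴ + 21x³ − 31x² − 34x − 12) ÷ lead(D) = 4x⁶ ÷ −x³ = −4x³. Subtract (−4x³)·D = 4x⁶ − 8x⁵ + 4x⁴ + 16x³. Remainder: −8x⁵ + 7x⁴ + 5x³ − 31x² − 34x − 12.
Step 4: lead(−8x⁵ + 7x⁴ + 5x³ − 31x² − 34x − 12) ÷ lead(D) = −8x⁵ ÷ −x³ = 8x². Subtract (8x²)·D = −8x⁵ + 16x⁴ − 8x³ − 32x². Remainder: −9x⁴ + 13x³ + x² − 34x − 12.
Step 5: lead(−9x⁴ + 13x³ + x² − 34x − 12) ÷ lead(D) = −9x⁴ ÷ −x³ = 9x. Subtract (9x)·D = −9x⁴ + 18x³ − 9x² − 36x. Remainder: −5x³ + 10x² + 2x − 12.
Step 6: lead(−5x³ + 10x² + 2x − 12) ÷ lead(D) = −5x³ ÷ −x³ = 5. Subtract (5)·D = −5x³ + 10x² − 5x − 20. Remainder: 7x + 8.

R = [7, 8]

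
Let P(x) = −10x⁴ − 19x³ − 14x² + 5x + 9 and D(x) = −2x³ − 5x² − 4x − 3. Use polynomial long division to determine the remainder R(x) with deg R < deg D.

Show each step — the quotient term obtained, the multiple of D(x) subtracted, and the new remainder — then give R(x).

R(x) = −9x² + 8x

Step 1: lead(−10x⁴ − 19x³ − 14x² + 5x + 9) ÷ lead(D) = −10x⁴ ÷ −2x³ = 5x. Subtract (5x)·D = −10x⁴ − 25x³ − 20x² − 15x. Remainder: 6x³ + 6x² + 20x + 9.
Step 2: lead(6x³ + 6x² + 20x + 9) ÷ lead(D) = 6x³ ÷ −2x³ = −3. Subtract (−3)·D = 6x³ + 15x² + 12x + 9. Remainder: −9x² + 8x.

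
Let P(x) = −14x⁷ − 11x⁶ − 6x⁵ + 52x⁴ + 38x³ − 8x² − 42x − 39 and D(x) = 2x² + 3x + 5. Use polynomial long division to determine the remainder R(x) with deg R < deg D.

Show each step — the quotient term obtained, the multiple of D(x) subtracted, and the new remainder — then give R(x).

R(x) = −6x − 4

Step 1: lead(−14x⁷ − 11x⁶ − 6x⁵ + 52x⁴ + 38x³ − 8x² − 42x − 39) ÷ lead(D) = −14x⁷ ÷ 2x² = −7x⁵. Subtract (−7x⁵)·D = −14x⁷ − 21x⁶ − 35x⁵. Remainder: 10x⁶ + 29x⁵ + 52x⁴ + 38x³ − 8x² − 42x − 39.
Step 2: lead(10x⁶ + 29x⁵ + 52x⁴ + 38x³ − 8x² − 42x − 39) ÷ lead(D) = 10x⁶ ÷ 2x² = 5x⁴. Subtract (5x⁴)·D = 10x⁶ + 15x⁵ + 25x⁴. Remainder: 14x⁵ + 27x⁴ + 38x³ − 8x² − 42x − 39.
Step 3: lead(14x⁵ + 27x⁴ + 38x³ − 8x² − 42x − 39) ÷ lead(D) = 14x⁵ ÷ 2x² = 7x³. Subtract (7x³)·D = 14x⁵ + 21x⁴ + 35x³. Remainder: 6x⁴ + 3x³ − 8x² − 42x − 39.
Step 4: lead(6x⁴ + 3x³ − 8x² − 42x − 39) ÷ lead(D) = 6x⁴ ÷ 2x² = 3x². Subtract (3x²)·D = 6x⁴ + 9x³ + 15x². Remainder: −6x³ − 23x² − 42x − 39.
Step 5: lead(−6x³ − 23x² − 42x − 39) ÷ lead(D) = −6x³ ÷ 2x² = −3x. Subtract (−3x)·D = −6x³ − 9x² − 15x. Remainder: −14x² − 27x − 39.
Step 6: lead(−14x² − 27x − 39) ÷ lead(D) = −14x² ÷ 2x² = −7. Subtract (−7)·D = −14x² − 21x − 35. Remainder: −6x − 4.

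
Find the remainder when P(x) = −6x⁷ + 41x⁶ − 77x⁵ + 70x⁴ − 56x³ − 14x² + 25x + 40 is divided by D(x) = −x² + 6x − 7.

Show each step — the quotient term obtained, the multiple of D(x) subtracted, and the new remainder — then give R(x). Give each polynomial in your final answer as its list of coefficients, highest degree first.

R = [-8, 5]

Step 1: lead(−6x⁷ + 41x⁶ − 77x⁵ + 70x⁴ − 56x³ − 14x² + 25x + 40) ÷ lead(D) = −6x⁷ ÷ −x² = 6x⁵. Subtract (6x⁵)·D = −6x⁷ + 36x⁶ − 42x⁵. Remainder: 5x⁶ − 35x⁵ + 70x⁴ − 56x³ − 14x² + 25x + 40.
Step 2: lead(5x⁶ − 35x⁵ + 70x⁴ − 56x³ − 14x² + 25x + 40) ÷ lead(D) = 5x⁶ ÷ −x² = −5x⁴. Subtract (−5x⁴)·D = 5x⁶ − 30x⁵ + 35x⁴. Remainder: −5x⁵ + 35x⁴ − 56x³ − 14x² + 25x + 40.
Step 3: lead(−5x⁵ + 35x⁴ − 56x³ − 14x² + 25x + 40) ÷ lead(D) = −5x⁵ ÷ −x² = 5x³. Subtract (5x³)·D = −5x⁵ + 30x⁴ − 35x³. Remainder: 5x⁴ − 21x³ − 14x² + 25x + 40.
Step 4: lead(5x⁴ − 21x³ − 14x² + 25x + 40) ÷ lead(D) = 5x⁴ ÷ −x² = −5x². Subtract (−5x²)·D = 5x⁴ − 30x³ + 35x². Remainder: 9x³ − 49x² + 25x + 40.
Step 5: lead(9x³ − 49x² + 25x + 40) ÷ lead(D) = 9x³ ÷ −x² = −9x. Subtract (−9x)·D = 9x³ − 54x² + 63x. Remainder: 5x² − 38x + 40.
Step 6: lead(5x² − 38x + 40) ÷ lead(D) = 5x² ÷ −x² = −5. Subtract (−5)·D = 5x² − 30x + 35. Remainder: −8x + 5.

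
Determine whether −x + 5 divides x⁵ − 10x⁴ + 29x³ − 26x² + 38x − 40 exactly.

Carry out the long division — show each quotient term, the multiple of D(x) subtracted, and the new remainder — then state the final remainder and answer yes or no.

Step 1: lead(x⁵ − 10x⁴ + 29x³ − 26x² + 38x − 40) ÷ lead(D) = x⁵ ÷ −x = −x⁴. Subtract (−x⁴)·D = x⁵ − 5x⁴. Remainder: −5x⁴ + 29x³ − 26x² + 38x − 40.
Step 2: lead(−5x⁴ + 29x³ − 26x² + 38x − 40) ÷ lead(D) = −5x⁴ ÷ −x = 5x³. Subtract (5x³)·D = −5x⁴ + 25x³. Remainder: 4x³ − 26x² + 38x − 40.
Step 3: lead(4x³ − 26x² + 38x − 40) ÷ lead(D) = 4x³ ÷ −x = −4x². Subtract (−4x²)·D = 4x³ − 20x². Remainder: −6x² + 38x − 40.
Step 4: lead(−6x² + 38x − 40) ÷ lead(D) = −6x² ÷ −x = 6x. Subtract (6x)·D = −6x² + 30x. Remainder: 8x − 40.
Step 5: lead(8x − 40) ÷ lead(D) = 8x ÷ −x = −8. Subtract (−8)·D = 8x − 40. Remainder: 0.

R(x) = 0, so D(x) is a factor of P(x). yes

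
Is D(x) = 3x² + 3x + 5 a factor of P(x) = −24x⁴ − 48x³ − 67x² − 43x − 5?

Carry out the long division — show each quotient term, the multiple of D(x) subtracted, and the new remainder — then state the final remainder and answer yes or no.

Step 1: lead(−24x⁴ − 48x³ − 67x² − 43x − 5) ÷ lead(D) = −24x⁴ ÷ 3x² = −8x². Subtract (−8x²)·D = −24x⁴ − 24x³ − 40x². Remainder: −24x³ − 27x² − 43x − 5.
Step 2: lead(−24x³ − 27x² − 43x − 5) ÷ lead(D) = −24x³ ÷ 3x² = −8x. Subtract (−8x)·D = −24x³ − 24x² − 40x. Remainder: −3x² − 3x − 5.
Step 3: lead(−3x² − 3x − 5) ÷ lead(D) = −3x² ÷ 3x² = −1. Subtract (−1)·D = −3x² − 3x − 5. Remainder: 0.

R(x) = 0, so D(x) is a factor of P(x). yes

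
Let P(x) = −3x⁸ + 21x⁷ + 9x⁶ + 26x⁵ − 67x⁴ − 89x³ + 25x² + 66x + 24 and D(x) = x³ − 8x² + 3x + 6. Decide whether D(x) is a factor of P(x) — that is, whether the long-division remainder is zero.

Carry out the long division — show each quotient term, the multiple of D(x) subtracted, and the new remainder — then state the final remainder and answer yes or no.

Step 1: lead(−3x⁸ + 21x⁷ + 9x⁶ + 26x⁵ − 67x⁴ − 89x³ + 25x² + 66x + 24) ÷ lead(D) = −3x⁸ ÷ x³ = −3x⁵. Subtract (−3x⁵)·D = −3x⁸ + 24x⁷ − 9x⁶ − 18x⁵. Remainder: −3x⁷ + 18x⁶ + 44x⁵ − 67x⁴ − 89x³ + 25x² + 66x + 24.
Step 2: lead(−3x⁷ + 18x⁶ + 44x⁵ − 67x⁴ − 89x³ + 25x² + 66x + 24) ÷ lead(D) = −3x⁷ ÷ x³ = −3x⁴. Subtract (−3x⁴)·D = −3x⁷ + 24x⁶ − 9x⁵ − 18x⁴. Remainder: −6x⁶ + 53x⁵ − 49x⁴ − 89x³ + 25x² + 66x + 24.
Step 3: lead(−6x⁶ + 53x⁵ − 49x⁴ − 89x³ + 25x² + 66x + 24) ÷ lead(D) = −6x⁶ ÷ x³ = −6x³. Subtract (−6x³)·D = −6x⁶ + 48x⁵ − 18x⁴ − 36x³. Remainder: 5x⁵ − 31x⁴ − 53x³ + 25x² + 66x + 24.
Step 4: lead(5x⁵ − 31x⁴ − 53x³ + 25x² + 66x + 24) ÷ lead(D) = 5x⁵ ÷ x³ = 5x². Subtract (5x²)·D = 5x⁵ − 40x⁴ + 15x³ + 30x². Remainder: 9x⁴ − 68x³ − 5x² + 66x + 24.
Step 5: lead(9x⁴ − 68x³ − 5x² + 66x + 24) ÷ lead(D) = 9x⁴ ÷ x³ = 9x. Subtract (9x)·D = 9x⁴ − 72x³ + 27x² + 54x. Remainder: 4x³ − 32x² + 12x + 24.
Step 6: lead(4x³ − 32x² + 12x + 24) ÷ lead(D) = 4x³ ÷ x³ = 4. Subtract (4)·D = 4x³ − 32x² + 12x + 24. Remainder: 0.

R(x) = 0, so D(x) is a factor of P(x). yes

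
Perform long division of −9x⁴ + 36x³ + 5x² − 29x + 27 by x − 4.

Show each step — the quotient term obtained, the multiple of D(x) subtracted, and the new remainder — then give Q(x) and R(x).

Step 1: lead(−9x⁴ + 36x³ + 5x² − 29x + 27) ÷ lead(D) = −9x⁴ ÷ x = −9x³. Subtract (−9x³)·D = −9x⁴ + 36x³. Remainder: 5x² − 29x + 27.
Step 2: lead(5x² − 29x + 27) ÷ lead(D) = 5x² ÷ x = 5x. Subtract (5x)·D = 5x² − 20x. Remainder: −9x + 27.
Step 3: lead(−9x + 27) ÷ lead(D) = −9x ÷ x = −9. Subtract (−9)·D = −9x + 36. Remainder: −9.

Q(x) = −9x³ + 5x − 9; R(x) = −9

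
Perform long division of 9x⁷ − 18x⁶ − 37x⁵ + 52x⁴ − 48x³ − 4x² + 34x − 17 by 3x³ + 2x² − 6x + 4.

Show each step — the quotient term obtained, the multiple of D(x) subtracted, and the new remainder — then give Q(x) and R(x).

Step 1: lead(9x⁷ − 18x⁶ − 37x⁵ + 52x⁴ − 48x³ − 4x² + 34x − 17) ÷ lead(D) = 9x⁷ ÷ 3x³ = 3x⁴. Subtract (3x⁴)·D = 9x⁷ + 6x⁶ − 18x⁵ + 12x⁴. Remainder: −24x⁶ − 19x⁵ + 40x⁴ − 48x³ − 4x² + 34x − 17.
Step 2: lead(−24x⁶ − 19x⁵ + 40x⁴ − 48x³ − 4x² + 34x − 17) ÷ lead(D) = −24x⁶ ÷ 3x³ = −8x³. Subtract (−8x³)·D = −24x⁶ − 16x⁵ + 48x⁴ − 32x³. Remainder: −3x⁵ − 8x⁴ − 16x³ − 4x² + 34x − 17.
Step 3: lead(−3x⁵ − 8x⁴ − 16x³ − 4x² + 34x − 17) ÷ lead(D) = −3x⁵ ÷ 3x³ = −x². Subtract (−x²)·D = −3x⁵ − 2x⁴ + 6x³ − 4x². Remainder: −6x⁴ − 22x³ + 34x − 17.
Step 4: lead(−6x⁴ − 22x³ + 34x − 17) ÷ lead(D) = −6x⁴ ÷ 3x³ = −2x. Subtract (−2x)·D = −6x⁴ − 4x³ + 12x² − 8x. Remainder: −18x³ − 12x² + 42x − 17.
Step 5: lead(−18x³ − 12x² + 42x − 17) ÷ lead(D) = −18x³ ÷ 3x³ = −6. Subtract (−6)·D = −18x³ − 12x² + 36x − 24. Remainder: 6x + 7.

Q(x) = 3x⁴ − 8x³ − x² − 2x − 6; R(x) = 6x + 7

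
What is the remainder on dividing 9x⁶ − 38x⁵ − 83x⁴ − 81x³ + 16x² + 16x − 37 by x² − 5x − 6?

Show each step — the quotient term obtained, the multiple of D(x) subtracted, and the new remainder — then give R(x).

Step 1: lead(9x⁶ − 38x⁵ − 83x⁴ − 81x³ + 16x² + 16x − 37) ÷ lead(D) = 9x⁶ ÷ x² = 9x⁴. Subtract (9x⁴)·D = 9x⁶ − 45x⁵ − 54x⁴. Remainder: 7x⁵ − 29x⁴ − 81x³ + 16x² + 16x − 37.
Step 2: lead(7x⁵ − 29x⁴ − 81x³ + 16x² + 16x − 37) ÷ lead(D) = 7x⁵ ÷ x² = 7x³. Subtract (7x³)·D = 7x⁵ − 35x⁴ − 42x³. Remainder: 6x⁴ − 39x³ + 16x² + 16x − 37.
Step 3: lead(6x⁴ − 39x³ + 16x² + 16x − 37) ÷ lead(D) = 6x⁴ ÷ x² = 6x². Subtract (6x²)·D = 6x⁴ − 30x³ − 36x². Remainder: −9x³ + 52x² + 16x − 37.
Step 4: lead(−9x³ + 52x² + 16x − 37) ÷ lead(D) = −9x³ ÷ x² = −9x. Subtract (−9x)·D = −9x³ + 45x² + 54x. Remainder: 7x² − 38x − 37.
Step 5: lead(7x² − 38x − 37) ÷ lead(D) = 7x² ÷ x² = 7. Subtract (7)·D = 7x² − 35x − 42. Remainder: −3x + 5.

R(x) = −3x + 5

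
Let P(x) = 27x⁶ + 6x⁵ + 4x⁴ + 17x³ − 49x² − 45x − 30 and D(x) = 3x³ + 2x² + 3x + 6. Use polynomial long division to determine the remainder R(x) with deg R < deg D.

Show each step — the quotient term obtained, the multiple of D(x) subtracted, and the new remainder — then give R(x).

R(x) = 0

Step 1: lead(27x⁶ + 6x⁵ + 4x⁴ + 17x³ − 49x² − 45x − 30) ÷ lead(D) = 27x⁶ ÷ 3x³ = 9x³. Subtract (9x³)·D = 27x⁶ + 18x⁵ + 27x⁴ + 54x³. Remainder: −12x⁵ − 23x⁴ − 37x³ − 49x² − 45x − 30.
Step 2: lead(−12x⁵ − 23x⁴ − 37x³ − 49x² − 45x − 30) ÷ lead(D) = −12x⁵ ÷ 3x³ = −4x². Subtract (−4x²)·D = −12x⁵ − 8x⁴ − 12x³ − 24x². Remainder: −15x⁴ − 25x³ − 25x² − 45x − 30.
Step 3: lead(−15x⁴ − 25x³ − 25x² − 45x − 30) ÷ lead(D) = −15x⁴ ÷ 3x³ = −5x. Subtract (−5x)·D = −15x⁴ − 10x³ − 15x² − 30x. Remainder: −15x³ − 10x² − 15x − 30.
Step 4: lead(−15x³ − 10x² − 15x − 30) ÷ lead(D) = −15x³ ÷ 3x³ = −5. Subtract (−5)·D = −15x³ − 10x² − 15x − 30. Remainder: 0.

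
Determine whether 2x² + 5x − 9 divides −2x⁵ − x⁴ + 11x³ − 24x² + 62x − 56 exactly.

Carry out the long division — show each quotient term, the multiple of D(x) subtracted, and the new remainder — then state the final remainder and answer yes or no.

R(x) = −9x + 7, so D(x) is not a factor of P(x). no

Step 1: lead(−2x⁵ − x⁴ + 11x³ − 24x² + 62x − 56) ÷ lead(D) = −2x⁵ ÷ 2x² = −x³. Subtract (−x³)·D = −2x⁵ − 5x⁴ + 9x³. Remainder: 4x⁴ + 2x³ − 24x² + 62x − 56.
Step 2: lead(4x⁴ + 2x³ − 24x² + 62x − 56) ÷ lead(D) = 4x⁴ ÷ 2x² = 2x². Subtract (2x²)·D = 4x⁴ + 10x³ − 18x². Remainder: −8x³ − 6x² + 62x − 56.
Step 3: lead(−8x³ − 6x² + 62x − 56) ÷ lead(D) = −8x³ ÷ 2x² = −4x. Subtract (−4x)·D = −8x³ − 20x² + 36x. Remainder: 14x² + 26x − 56.
Step 4: lead(14x² + 26x − 56) ÷ lead(D) = 14x² ÷ 2x² = 7. Subtract (7)·D = 14x² + 35x − 63. Remainder: −9x + 7.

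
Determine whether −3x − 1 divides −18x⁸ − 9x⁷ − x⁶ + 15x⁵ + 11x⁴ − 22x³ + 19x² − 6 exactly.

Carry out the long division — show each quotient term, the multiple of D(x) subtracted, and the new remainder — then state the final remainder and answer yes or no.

R(x) = −3, so D(x) is not a factor of P(x). no

Step 1: lead(−18x⁸ − 9x⁷ − x⁶ + 15x⁵ + 11x⁴ − 22x³ + 19x² − 6) ÷ lead(D) = −18x⁸ ÷ −3x = 6x⁷. Subtract (6x⁷)·D = −18x⁸ − 6x⁷. Remainder: −3x⁷ − x⁶ + 15x⁵ + 11x⁴ − 22x³ + 19x² − 6.
Step 2: lead(−3x⁷ − x⁶ + 15x⁵ + 11x⁴ − 22x³ + 19x² − 6) ÷ lead(D) = −3x⁷ ÷ −3x = x⁶. Subtract (x⁶)·D = −3x⁷ − x⁶. Remainder: 15x⁵ + 11x⁴ − 22x³ + 19x² − 6.
Step 3: lead(15x⁵ + 11x⁴ − 22x³ + 19x² − 6) ÷ lead(D) = 15x⁵ ÷ −3x = −5x⁴. Subtract (−5x⁴)·D = 15x⁵ + 5x⁴. Remainder: 6x⁴ − 22x³ + 19x² − 6.
Step 4: lead(6x⁴ − 22x³ + 19x² − 6) ÷ lead(D) = 6x⁴ ÷ −3x = −2x³. Subtract (−2x³)·D = 6x⁴ + 2x³. Remainder: −24x³ + 19x² − 6.
Step 5: lead(−24x³ + 19x² − 6) ÷ lead(D) = −24x³ ÷ −3x = 8x². Subtract (8x²)·D = −24x³ − 8x². Remainder: 27x² − 6.
Step 6: lead(27x² − 6) ÷ lead(D) = 27x² ÷ −3x = −9x. Subtract (−9x)·D = 27x² + 9x. Remainder: −9x − 6.
Step 7: lead(−9x − 6) ÷ lead(D) = −9x ÷ −3x = 3. Subtract (3)·D = −9x − 3. Remainder: −3.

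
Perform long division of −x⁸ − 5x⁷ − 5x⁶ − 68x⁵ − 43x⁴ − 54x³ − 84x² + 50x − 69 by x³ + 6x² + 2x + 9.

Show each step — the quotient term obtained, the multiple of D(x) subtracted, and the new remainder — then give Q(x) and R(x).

Step 1: lead(−x⁸ − 5x⁷ − 5x⁶ − 68x⁵ − 43x⁴ − 54x³ − 84x² + 50x − 69) ÷ lead(D) = −x⁸ ÷ x³ = −x⁵. Subtract (−x⁵)·D = −x⁸ − 6x⁷ − 2x⁶ − 9x⁵. Remainder: x⁷ − 3x⁶ − 59x⁵ − 43x⁴ − 54x³ − 84x² + 50x − 69.
Step 2: lead(x⁷ − 3x⁶ − 59x⁵ − 43x⁴ − 54x³ − 84x² + 50x − 69) ÷ lead(D) = x⁷ ÷ x³ = x⁴. Subtract (x⁴)·D = x⁷ + 6x⁶ + 2x⁵ + 9x⁴. Remainder: −9x⁶ − 61x⁵ − 52x⁴ − 54x³ − 84x² + 50x − 69.
Step 3: lead(−9x⁶ − 61x⁵ − 52x⁴ − 54x³ − 84x² + 50x − 69) ÷ lead(D) = −9x⁶ ÷ x³ = −9x³. Subtract (−9x³)·D = −9x⁶ − 54x⁵ − 18x⁴ − 81x³. Remainder: −7x⁵ − 34x⁴ + 27x³ − 84x² + 50x − 69.
Step 4: lead(−7x⁵ − 34x⁴ + 27x³ − 84x² + 50x − 69) ÷ lead(D) = −7x⁵ ÷ x³ = −7x². Subtract (−7x²)·D = −7x⁵ − 42x⁴ − 14x³ − 63x². Remainder: 8x⁴ + 41x³ − 21x² + 50x − 69.
Step 5: lead(8x⁴ + 41x³ − 21x² + 50x − 69) ÷ lead(D) = 8x⁴ ÷ x³ = 8x. Subtract (8x)·D = 8x⁴ + 48x³ + 16x² + 72x. Remainder: −7x³ − 37x² − 22x − 69.
Step 6: lead(−7x³ − 37x² − 22x − 69) ÷ lead(D) = −7x³ ÷ x³ = −7. Subtract (−7)·D = −7x³ − 42x² − 14x − 63. Remainder: 5x² − 8x − 6.

Q(x) = −x⁵ + x⁴ − 9x³ − 7x² + 8x − 7; R(x) = 5x² − 8x − 6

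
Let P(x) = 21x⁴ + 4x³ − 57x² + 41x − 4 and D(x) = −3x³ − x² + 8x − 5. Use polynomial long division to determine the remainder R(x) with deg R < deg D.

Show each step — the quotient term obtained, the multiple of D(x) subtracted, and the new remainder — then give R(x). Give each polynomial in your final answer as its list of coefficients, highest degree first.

R = [-2, 1]

Step 1: lead(21x⁴ + 4x³ − 57x² + 41x − 4) ÷ lead(D) = 21x⁴ ÷ −3x³ = −7x. Subtract (−7x)·D = 21x⁴ + 7x³ − 56x² + 35x. Remainder: −3x³ − x² + 6x − 4.
Step 2: lead(−3x³ − x² + 6x − 4) ÷ lead(D) = −3x³ ÷ −3x³ = 1. Subtract (1)·D = −3x³ − x² + 8x − 5. Remainder: −2x + 1.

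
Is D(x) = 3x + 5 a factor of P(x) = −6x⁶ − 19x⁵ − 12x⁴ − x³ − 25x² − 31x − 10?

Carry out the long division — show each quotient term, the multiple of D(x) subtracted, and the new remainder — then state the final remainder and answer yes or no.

R(x) = 0, so D(x) is a factor of P(x). yes

Step 1: lead(−6x⁶ − 19x⁵ − 12x⁴ − x³ − 25x² − 31x − 10) ÷ lead(D) = −6x⁶ ÷ 3x = −2x⁵. Subtract (−2x⁵)·D = −6x⁶ − 10x⁵. Remainder: −9x⁵ − 12x⁴ − x³ − 25x² − 31x − 10.
Step 2: lead(−9x⁵ − 12x⁴ − x³ − 25x² − 31x − 10) ÷ lead(D) = −9x⁵ ÷ 3x = −3x⁴. Subtract (−3x⁴)·D = −9x⁵ − 15x⁴. Remainder: 3x⁴ − x³ − 25x² − 31x − 10.
Step 3: lead(3x⁴ − x³ − 25x² − 31x − 10) ÷ lead(D) = 3x⁴ ÷ 3x = x³. Subtract (x³)·D = 3x⁴ + 5x³. Remainder: −6x³ − 25x² − 31x − 10.
Step 4: lead(−6x³ − 25x² − 31x − 10) ÷ lead(D) = −6x³ ÷ 3x = −2x². Subtract (−2x²)·D = −6x³ − 10x². Remainder: −15x² − 31x − 10.
Step 5: lead(−15x² − 31x − 10) ÷ lead(D) = −15x² ÷ 3x = −5x. Subtract (−5x)·D = −15x² − 25x. Remainder: −6x − 10.
Step 6: lead(−6x − 10) ÷ lead(D) = −6x ÷ 3x = −2. Subtract (−2)·D = −6x − 10. Remainder: 0.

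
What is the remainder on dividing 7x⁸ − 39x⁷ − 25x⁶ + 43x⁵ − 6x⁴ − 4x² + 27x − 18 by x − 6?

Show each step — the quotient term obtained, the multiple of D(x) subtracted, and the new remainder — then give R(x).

Step 1: lead(7x⁸ − 39x⁷ − 25x⁶ + 43x⁵ − 6x⁴ − 4x² + 27x − 18) ÷ lead(D) = 7x⁸ ÷ x = 7x⁷. Subtract (7x⁷)·D = 7x⁸ − 42x⁷. Remainder: 3x⁷ − 25x⁶ + 43x⁵ − 6x⁴ − 4x² + 27x − 18.
Step 2: lead(3x⁷ − 25x⁶ + 43x⁵ − 6x⁴ − 4x² + 27x − 18) ÷ lead(D) = 3x⁷ ÷ x = 3x⁶. Subtract (3x⁶)·D = 3x⁷ − 18x⁶. Remainder: −7x⁶ + 43x⁵ − 6x⁴ − 4x² + 27x − 18.
Step 3: lead(−7x⁶ + 43x⁵ − 6x⁴ − 4x² + 27x − 18) ÷ lead(D) = −7x⁶ ÷ x = −7x⁵. Subtract (−7x⁵)·D = −7x⁶ + 42x⁵. Remainder: x⁵ − 6x⁴ − 4x² + 27x − 18.
Step 4: lead(x⁵ − 6x⁴ − 4x² + 27x − 18) ÷ lead(D) = x⁵ ÷ x = x⁴. Subtract (x⁴)·D = x⁵ − 6x⁴. Remainder: −4x² + 27x − 18.
Step 5: lead(−4x² + 27x − 18) ÷ lead(D) = −4x² ÷ x = −4x. Subtract (−4x)·D = −4x² + 24x. Remainder: 3x − 18.
Step 6: lead(3x − 18) ÷ lead(D) = 3x ÷ x = 3. Subtract (3)·D = 3x − 18. Remainder: 0.

R(x) = 0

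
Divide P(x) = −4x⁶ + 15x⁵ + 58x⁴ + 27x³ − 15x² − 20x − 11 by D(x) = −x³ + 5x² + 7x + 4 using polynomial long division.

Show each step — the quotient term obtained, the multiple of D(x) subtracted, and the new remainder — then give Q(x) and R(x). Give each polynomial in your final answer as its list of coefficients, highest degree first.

Step 1: lead(−4x⁶ + 15x⁵ + 58x⁴ + 27x³ − 15x² − 20x − 11) ÷ lead(D) = −4x⁶ ÷ −x³ = 4x³. Subtract (4x³)·D = −4x⁶ + 20x⁵ + 28x⁴ + 16x³. Remainder: −5x⁵ + 30x⁴ + 11x³ − 15x² − 20x − 11.
Step 2: lead(−5x⁵ + 30x⁴ + 11x³ − 15x² − 20x − 11) ÷ lead(D) = −5x⁵ ÷ −x³ = 5x². Subtract (5x²)·D = −5x⁵ + 25x⁴ + 35x³ + 20x². Remainder: 5x⁴ − 24x³ − 35x² − 20x − 11.
Step 3: lead(5x⁴ − 24x³ − 35x² − 20x − 11) ÷ lead(D) = 5x⁴ ÷ −x³ = −5x. Subtract (−5x)·D = 5x⁴ − 25x³ − 35x² − 20x. Remainder: x³ − 11.
Step 4: lead(x³ − 11) ÷ lead(D) = x³ ÷ −x³ = −1. Subtract (−1)·D = x³ − 5x² − 7x − 4. Remainder: 5x² + 7x − 7.

Q = [4, 5, -5, -1]; R = [5, 7, -7]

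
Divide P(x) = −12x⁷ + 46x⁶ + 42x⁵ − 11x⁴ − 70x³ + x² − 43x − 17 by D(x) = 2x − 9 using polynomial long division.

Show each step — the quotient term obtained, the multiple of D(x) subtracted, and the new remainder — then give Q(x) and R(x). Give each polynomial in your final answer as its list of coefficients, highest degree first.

Q = [-6, -4, 3, 8, 1, 5, 1]; R = [-8]

Step 1: lead(−12x⁷ + 46x⁶ + 42x⁵ − 11x⁴ − 70x³ + x² − 43x − 17) ÷ lead(D) = −12x⁷ ÷ 2x = −6x⁶. Subtract (−6x⁶)·D = −12x⁷ + 54x⁶. Remainder: −8x⁶ + 42x⁵ − 11x⁴ − 70x³ + x² − 43x − 17.
Step 2: lead(−8x⁶ + 42x⁵ − 11x⁴ − 70x³ + x² − 43x − 17) ÷ lead(D) = −8x⁶ ÷ 2x = −4x⁵. Subtract (−4x⁵)·D = −8x⁶ + 36x⁵. Remainder: 6x⁵ − 11x⁴ − 70x³ + x² − 43x − 17.
Step 3: lead(6x⁵ − 11x⁴ − 70x³ + x² − 43x − 17) ÷ lead(D) = 6x⁵ ÷ 2x = 3x⁴. Subtract (3x⁴)·D = 6x⁵ − 27x⁴. Remainder: 16x⁴ − 70x³ + x² − 43x − 17.
Step 4: lead(16x⁴ − 70x³ + x² − 43x − 17) ÷ lead(D) = 16x⁴ ÷ 2x = 8x³. Subtract (8x³)·D = 16x⁴ − 72x³. Remainder: 2x³ + x² − 43x − 17.
Step 5: lead(2x³ + x² − 43x − 17) ÷ lead(D) = 2x³ ÷ 2x = x². Subtract (x²)·D = 2x³ − 9x². Remainder: 10x² − 43x − 17.
Step 6: lead(10x² − 43x − 17) ÷ lead(D) = 10x² ÷ 2x = 5x. Subtract (5x)·D = 10x² − 45x. Remainder: 2x − 17.
Step 7: lead(2x − 17) ÷ lead(D) = 2x ÷ 2x = 1. Subtract (1)·D = 2x − 9. Remainder: −8.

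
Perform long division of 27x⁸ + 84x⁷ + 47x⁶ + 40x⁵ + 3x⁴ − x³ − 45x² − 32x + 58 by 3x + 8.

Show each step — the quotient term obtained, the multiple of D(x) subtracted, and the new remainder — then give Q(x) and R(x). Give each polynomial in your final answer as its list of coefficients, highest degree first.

Q = [9, 4, 5, 0, 1, -3, -7, 8]; R = [-6]

Step 1: lead(27x⁸ + 84x⁷ + 47x⁶ + 40x⁵ + 3x⁴ − x³ − 45x² − 32x + 58) ÷ lead(D) = 27x⁸ ÷ 3x = 9x⁷. Subtract (9x⁷)·D = 27x⁸ + 72x⁷. Remainder: 12x⁷ + 47x⁶ + 40x⁵ + 3x⁴ − x³ − 45x² − 32x + 58.
Step 2: lead(12x⁷ + 47x⁶ + 40x⁵ + 3x⁴ − x³ − 45x² − 32x + 58) ÷ lead(D) = 12x⁷ ÷ 3x = 4x⁶. Subtract (4x⁶)·D = 12x⁷ + 32x⁶. Remainder: 15x⁶ + 40x⁵ + 3x⁴ − x³ − 45x² − 32x + 58.
Step 3: lead(15x⁶ + 40x⁵ + 3x⁴ − x³ − 45x² − 32x + 58) ÷ lead(D) = 15x⁶ ÷ 3x = 5x⁵. Subtract (5x⁵)·D = 15x⁶ + 40x⁵. Remainder: 3x⁴ − x³ − 45x² − 32x + 58.
Step 4: lead(3x⁴ − x³ − 45x² − 32x + 58) ÷ lead(D) = 3x⁴ ÷ 3x = x³. Subtract (x³)·D = 3x⁴ + 8x³. Remainder: −9x³ − 45x² − 32x + 58.
Step 5: lead(−9x³ − 45x² − 32x + 58) ÷ lead(D) = −9x³ ÷ 3x = −3x². Subtract (−3x²)·D = −9x³ − 24x². Remainder: −21x² − 32x + 58.
Step 6: lead(−21x² − 32x + 58) ÷ lead(D) = −21x² ÷ 3x = −7x. Subtract (−7x)·D = −21x² − 56x. Remainder: 24x + 58.
Step 7: lead(24x + 58) ÷ lead(D) = 24x ÷ 3x = 8. Subtract (8)·D = 24x + 64. Remainder: −6.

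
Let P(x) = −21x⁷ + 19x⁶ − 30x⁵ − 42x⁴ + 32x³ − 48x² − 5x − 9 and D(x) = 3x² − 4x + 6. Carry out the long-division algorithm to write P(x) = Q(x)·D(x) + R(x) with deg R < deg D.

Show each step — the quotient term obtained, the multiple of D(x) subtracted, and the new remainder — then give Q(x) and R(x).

Q(x) = −7x⁵ − 3x⁴ − 8x²; R(x) = −5x − 9

Step 1: lead(−21x⁷ + 19x⁶ − 30x⁵ − 42x⁴ + 32x³ − 48x² − 5x − 9) ÷ lead(D) = −21x⁷ ÷ 3x² = −7x⁵. Subtract (−7x⁵)·D = −21x⁷ + 28x⁶ − 42x⁵. Remainder: −9x⁶ + 12x⁵ − 42x⁴ + 32x³ − 48x² − 5x − 9.
Step 2: lead(−9x⁶ + 12x⁵ − 42x⁴ + 32x³ − 48x² − 5x − 9) ÷ lead(D) = −9x⁶ ÷ 3x² = −3x⁴. Subtract (−3x⁴)·D = −9x⁶ + 12x⁵ − 18x⁴. Remainder: −24x⁴ + 32x³ − 48x² − 5x − 9.
Step 3: lead(−24x⁴ + 32x³ − 48x² − 5x − 9) ÷ lead(D) = −24x⁴ ÷ 3x² = −8x². Subtract (−8x²)·D = −24x⁴ + 32x³ − 48x². Remainder: −5x − 9.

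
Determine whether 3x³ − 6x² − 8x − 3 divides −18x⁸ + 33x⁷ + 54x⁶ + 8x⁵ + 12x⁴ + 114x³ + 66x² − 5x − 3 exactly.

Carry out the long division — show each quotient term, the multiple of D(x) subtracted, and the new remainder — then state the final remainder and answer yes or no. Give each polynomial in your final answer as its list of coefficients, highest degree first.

Step 1: lead(−18x⁸ + 33x⁷ + 54x⁶ + 8x⁵ + 12x⁴ + 114x³ + 66x² − 5x − 3) ÷ lead(D) = −18x⁸ ÷ 3x³ = −6x⁵. Subtract (−6x⁵)·D = −18x⁸ + 36x⁷ + 48x⁶ + 18x⁵. Remainder: −3x⁷ + 6x⁶ − 10x⁵ + 12x⁴ + 114x³ + 66x² − 5x − 3.
Step 2: lead(−3x⁷ + 6x⁶ − 10x⁵ + 12x⁴ + 114x³ + 66x² − 5x − 3) ÷ lead(D) = −3x⁷ ÷ 3x³ = −x⁴. Subtract (−x⁴)·D = −3x⁷ + 6x⁶ + 8x⁵ + 3x⁴. Remainder: −18x⁵ + 9x⁴ + 114x³ + 66x² − 5x − 3.
Step 3: lead(−18x⁵ + 9x⁴ + 114x³ + 66x² − 5x − 3) ÷ lead(D) = −18x⁵ ÷ 3x³ = −6x². Subtract (−6x²)·D = −18x⁵ + 36x⁴ + 48x³ + 18x². Remainder: −27x⁴ + 66x³ + 48x² − 5x − 3.
Step 4: lead(−27x⁴ + 66x³ + 48x² − 5x − 3) ÷ lead(D) = −27x⁴ ÷ 3x³ = −9x. Subtract (−9x)·D = −27x⁴ + 54x³ + 72x² + 27x. Remainder: 12x³ − 24x² − 32x − 3.
Step 5: lead(12x³ − 24x² − 32x − 3) ÷ lead(D) = 12x³ ÷ 3x³ = 4. Subtract (4)·D = 12x³ − 24x² − 32x − 12. Remainder: 9.

R = [9], so D(x) is not a factor of P(x). no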